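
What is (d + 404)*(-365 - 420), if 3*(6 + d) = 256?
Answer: -1138250/3 ≈ -3.7942e+5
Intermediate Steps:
d = 238/3 (d = -6 + (1/3)*256 = -6 + 256/3 = 238/3 ≈ 79.333)
(d + 404)*(-365 - 420) = (238/3 + 404)*(-365 - 420) = (1450/3)*(-785) = -1138250/3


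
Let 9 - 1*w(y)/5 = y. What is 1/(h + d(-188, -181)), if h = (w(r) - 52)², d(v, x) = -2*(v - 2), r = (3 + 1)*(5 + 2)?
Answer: 1/21989 ≈ 4.5477e-5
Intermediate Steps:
r = 28 (r = 4*7 = 28)
w(y) = 45 - 5*y
d(v, x) = 4 - 2*v (d(v, x) = -2*(-2 + v) = 4 - 2*v)
h = 21609 (h = ((45 - 5*28) - 52)² = ((45 - 140) - 52)² = (-95 - 52)² = (-147)² = 21609)
1/(h + d(-188, -181)) = 1/(21609 + (4 - 2*(-188))) = 1/(21609 + (4 + 376)) = 1/(21609 + 380) = 1/21989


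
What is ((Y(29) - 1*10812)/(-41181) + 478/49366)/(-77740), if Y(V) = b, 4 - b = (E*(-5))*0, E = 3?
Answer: -39516589/11288632318860 ≈ -3.5006e-6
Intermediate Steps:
b = 4 (b = 4 - 3*(-5)*0 = 4 - (-15)*0 = 4 - 1*0 = 4 + 0 = 4)
Y(V) = 4
((Y(29) - 1*10812)/(-41181) + 478/49366)/(-77740) = ((4 - 1*10812)/(-41181) + 478/49366)/(-77740) = ((4 - 10812)*(-1/41181) + 478*(1/49366))*(-1/77740) = (-10808*(-1/41181) + 239/24683)*(-1/77740) = (1544/5883 + 239/24683)*(-1/77740) = (39516589/145210089)*(-1/77740) = -39516589/11288632318860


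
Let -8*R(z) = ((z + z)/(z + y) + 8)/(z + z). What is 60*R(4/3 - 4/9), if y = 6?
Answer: -1080/31 ≈ -34.839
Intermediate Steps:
R(z) = -(8 + 2*z/(6 + z))/(16*z) (R(z) = -((z + z)/(z + 6) + 8)/(8*(z + z)) = -((2*z)/(6 + z) + 8)/(8*(2*z)) = -(2*z/(6 + z) + 8)*1/(2*z)/8 = -(8 + 2*z/(6 + z))*1/(2*z)/8 = -(8 + 2*z/(6 + z))/(16*z))
60*R(4/3 - 4/9) = 60*((-24 - 5*(4/3 - 4/9))/(8*(4/3 - 4/9)*(6 + (4/3 - 4/9)))) = 60*((-24 - 5*8/9)/(8*(8/9)*(6 + 8/9))) = 60*((⅛)*(9/8)*(-24 - 40/9)/(62/9)) = 60*((⅛)*(9/8)*(9/62)*(-256/9)) = 60*(-18/31) = -1080/31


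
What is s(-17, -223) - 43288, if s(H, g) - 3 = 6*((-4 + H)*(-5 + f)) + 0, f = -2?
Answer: -42403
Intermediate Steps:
s(H, g) = 171 - 42*H (s(H, g) = 3 + (6*((-4 + H)*(-5 - 2)) + 0) = 3 + (6*((-4 + H)*(-7)) + 0) = 3 + (6*(28 - 7*H) + 0) = 3 + ((168 - 42*H) + 0) = 3 + (168 - 42*H) = 171 - 42*H)
s(-17, -223) - 43288 = (171 - 42*(-17)) - 43288 = (171 + 714) - 43288 = 885 - 43288 = -42403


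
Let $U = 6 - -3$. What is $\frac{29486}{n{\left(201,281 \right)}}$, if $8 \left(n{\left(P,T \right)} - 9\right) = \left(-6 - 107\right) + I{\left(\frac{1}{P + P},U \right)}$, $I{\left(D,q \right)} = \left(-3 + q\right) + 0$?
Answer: $- \frac{235888}{35} \approx -6739.7$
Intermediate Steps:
$U = 9$ ($U = 6 + 3 = 9$)
$I{\left(D,q \right)} = -3 + q$
$n{\left(P,T \right)} = - \frac{35}{8}$ ($n{\left(P,T \right)} = 9 + \frac{\left(-6 - 107\right) + \left(-3 + 9\right)}{8} = 9 + \frac{-113 + 6}{8} = 9 + \frac{1}{8} \left(-107\right) = 9 - \frac{107}{8} = - \frac{35}{8}$)
$\frac{29486}{n{\left(201,281 \right)}} = \frac{29486}{- \frac{35}{8}} = 29486 \left(- \frac{8}{35}\right) = - \frac{235888}{35}$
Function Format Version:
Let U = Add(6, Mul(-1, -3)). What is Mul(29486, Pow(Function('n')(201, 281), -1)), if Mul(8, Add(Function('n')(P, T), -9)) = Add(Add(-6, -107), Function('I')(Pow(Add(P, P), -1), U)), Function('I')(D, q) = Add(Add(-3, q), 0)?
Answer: Rational(-235888, 35) ≈ -6739.7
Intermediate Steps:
U = 9 (U = Add(6, 3) = 9)
Function('I')(D, q) = Add(-3, q)
Function('n')(P, T) = Rational(-35, 8) (Function('n')(P, T) = Add(9, Mul(Rational(1, 8), Add(Add(-6, -107), Add(-3, 9)))) = Add(9, Mul(Rational(1, 8), Add(-113, 6))) = Add(9, Mul(Rational(1, 8), -107)) = Add(9, Rational(-107, 8)) = Rational(-35, 8))
Mul(29486, Pow(Function('n')(201, 281), -1)) = Mul(29486, Pow(Rational(-35, 8), -1)) = Mul(29486, Rational(-8, 35)) = Rational(-235888, 35)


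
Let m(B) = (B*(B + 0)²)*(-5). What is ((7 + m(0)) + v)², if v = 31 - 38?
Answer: 0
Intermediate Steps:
m(B) = -5*B³ (m(B) = (B*B²)*(-5) = B³*(-5) = -5*B³)
v = -7
((7 + m(0)) + v)² = ((7 - 5*0³) - 7)² = ((7 - 5*0) - 7)² = ((7 + 0) - 7)² = (7 - 7)² = 0² = 0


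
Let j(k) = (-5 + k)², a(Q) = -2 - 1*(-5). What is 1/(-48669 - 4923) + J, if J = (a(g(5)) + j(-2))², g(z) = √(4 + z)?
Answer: 144912767/53592 ≈ 2704.0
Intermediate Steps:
a(Q) = 3 (a(Q) = -2 + 5 = 3)
J = 2704 (J = (3 + (-5 - 2)²)² = (3 + (-7)²)² = (3 + 49)² = 52² = 2704)
1/(-48669 - 4923) + J = 1/(-48669 - 4923) + 2704 = 1/(-53592) + 2704 = -1/53592 + 2704 = 144912767/53592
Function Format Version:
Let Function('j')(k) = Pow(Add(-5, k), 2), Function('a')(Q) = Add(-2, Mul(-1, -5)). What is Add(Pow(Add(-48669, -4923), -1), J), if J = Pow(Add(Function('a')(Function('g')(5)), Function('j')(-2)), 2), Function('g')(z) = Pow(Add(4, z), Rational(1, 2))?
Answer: Rational(144912767, 53592) ≈ 2704.0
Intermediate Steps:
Function('a')(Q) = 3 (Function('a')(Q) = Add(-2, 5) = 3)
J = 2704 (J = Pow(Add(3, Pow(Add(-5, -2), 2)), 2) = Pow(Add(3, Pow(-7, 2)), 2) = Pow(Add(3, 49), 2) = Pow(52, 2) = 2704)
Add(Pow(Add(-48669, -4923), -1), J) = Add(Pow(Add(-48669, -4923), -1), 2704) = Add(Pow(-53592, -1), 2704) = Add(Rational(-1, 53592), 2704) = Rational(144912767, 53592)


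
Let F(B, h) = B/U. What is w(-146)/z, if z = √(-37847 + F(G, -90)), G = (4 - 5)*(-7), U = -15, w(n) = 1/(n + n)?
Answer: I*√532230/41442976 ≈ 1.7603e-5*I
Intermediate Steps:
w(n) = 1/(2*n)
G = 7 (G = -1*(-7) = 7)
F(B, h) = -B/15 (F(B, h) = B/(-15) = B*(-1/15) = -B/15)
z = 4*I*√532230/15 (z = √(-37847 - 1/15*7) = √(-37847 - 7/15) = √(-567712/15) = 4*I*√532230/15 ≈ 194.54*I)
w(-146)/z = ((½)/(-146))/((4*I*√532230/15)) = ((½)*(-1/146))*(-I*√532230/141928) = -(-1)*I*√532230/41442976 = I*√532230/41442976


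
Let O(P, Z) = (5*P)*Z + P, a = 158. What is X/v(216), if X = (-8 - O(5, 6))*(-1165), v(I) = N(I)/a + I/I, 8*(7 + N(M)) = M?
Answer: 15001705/89 ≈ 1.6856e+5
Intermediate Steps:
N(M) = -7 + M/8
v(I) = 151/158 + I/1264 (v(I) = (-7 + I/8)/158 + I/I = (-7 + I/8)*(1/158) + 1 = (-7/158 + I/1264) + 1 = 151/158 + I/1264)
O(P, Z) = P + 5*P*Z (O(P, Z) = 5*P*Z + P = P + 5*P*Z)
X = 189895 (X = (-8 - 5*(1 + 5*6))*(-1165) = (-8 - 5*(1 + 30))*(-1165) = (-8 - 5*31)*(-1165) = (-8 - 1*155)*(-1165) = (-8 - 155)*(-1165) = -163*(-1165) = 189895)
X/v(216) = 189895/(151/158 + (1/1264)*216) = 189895/(151/158 + 27/158) = 189895/(89/79) = 189895*(79/89) = 15001705/89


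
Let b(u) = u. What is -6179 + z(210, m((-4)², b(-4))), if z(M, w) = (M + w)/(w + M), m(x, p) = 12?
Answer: -6178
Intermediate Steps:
z(M, w) = 1 (z(M, w) = (M + w)/(M + w) = 1)
-6179 + z(210, m((-4)², b(-4))) = -6179 + 1 = -6178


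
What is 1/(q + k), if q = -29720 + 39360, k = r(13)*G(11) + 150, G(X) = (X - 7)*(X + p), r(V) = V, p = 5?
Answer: 1/10622 ≈ 9.4144e-5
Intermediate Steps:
G(X) = (-7 + X)*(5 + X) (G(X) = (X - 7)*(X + 5) = (-7 + X)*(5 + X))
k = 982 (k = 13*(-35 + 11² - 2*11) + 150 = 13*(-35 + 121 - 22) + 150 = 13*64 + 150 = 832 + 150 = 982)
q = 9640
1/(q + k) = 1/(9640 + 982) = 1/10622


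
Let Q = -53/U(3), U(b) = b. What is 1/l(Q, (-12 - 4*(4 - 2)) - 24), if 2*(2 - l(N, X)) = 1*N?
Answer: 6/65 ≈ 0.092308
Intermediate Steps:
Q = -53/3 ≈ -17.667
l(N, X) = 2 - N/2
1/l(Q, (-12 - 4*(4 - 2)) - 24) = 1/(2 - ½*(-53/3)) = 1/(2 + 53/6) = 1/(65/6) = 6/65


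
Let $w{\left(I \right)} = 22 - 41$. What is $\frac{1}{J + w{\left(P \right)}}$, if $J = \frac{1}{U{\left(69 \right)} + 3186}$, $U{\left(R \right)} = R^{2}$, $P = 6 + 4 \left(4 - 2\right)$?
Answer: $- \frac{7947}{150992} \approx -0.052632$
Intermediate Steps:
$P = 14$ ($P = 6 + 4 \cdot 2 = 6 + 8 = 14$)
$J = \frac{1}{7947}$ ($J = \frac{1}{69^{2} + 3186} = \frac{1}{4761 + 3186} = \frac{1}{7947} \approx 0.00012583$)
$w{\left(I \right)} = -19$ ($w{\left(I \right)} = 22 - 41 = -19$)
$\frac{1}{J + w{\left(P \right)}} = \frac{1}{\frac{1}{7947} - 19} = \frac{1}{- \frac{150992}{7947}} = - \frac{7947}{150992}$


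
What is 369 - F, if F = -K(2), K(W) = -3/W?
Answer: 735/2 ≈ 367.50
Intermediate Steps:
F = 3/2 (F = -(-3)/2 = -1*(-3/2) = 3/2 ≈ 1.5000)
369 - F = 369 - 1*3/2 = 369 - 3/2 = 735/2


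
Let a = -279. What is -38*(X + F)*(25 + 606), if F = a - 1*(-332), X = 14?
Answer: -1606526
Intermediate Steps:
F = 53 (F = -279 - 1*(-332) = -279 + 332 = 53)
-38*(X + F)*(25 + 606) = -38*(14 + 53)*(25 + 606) = -2546*631 = -38*42277 = -1606526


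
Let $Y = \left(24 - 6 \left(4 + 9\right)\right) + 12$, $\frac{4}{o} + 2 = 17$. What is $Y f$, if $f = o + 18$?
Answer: $- \frac{3836}{5} \approx -767.2$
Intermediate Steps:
$o = \frac{4}{15}$ ($o = \frac{4}{-2 + 17} = \frac{4}{15} \approx 0.26667$)
$f = \frac{274}{15}$ ($f = \frac{4}{15} + 18 = \frac{274}{15} \approx 18.267$)
$Y = -42$ ($Y = \left(24 - 78\right) + 12 = -54 + 12 = -42$)
$Y f = \left(-42\right) \frac{274}{15} = - \frac{3836}{5}$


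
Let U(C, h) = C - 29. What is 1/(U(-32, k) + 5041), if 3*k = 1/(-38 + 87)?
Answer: 1/4980 ≈ 0.00020080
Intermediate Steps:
k = 1/147 (k = 1/(3*(-38 + 87)) = (⅓)/49 = (⅓)*(1/49) = 1/147 ≈ 0.0068027)
U(C, h) = -29 + C
1/(U(-32, k) + 5041) = 1/((-29 - 32) + 5041) = 1/(-61 + 5041) = 1/4980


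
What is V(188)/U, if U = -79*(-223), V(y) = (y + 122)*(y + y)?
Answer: 116560/17617 ≈ 6.6163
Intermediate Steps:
V(y) = 2*y*(122 + y) (V(y) = (122 + y)*(2*y) = 2*y*(122 + y))
U = 17617
V(188)/U = (2*188*(122 + 188))/17617 = (2*188*310)*(1/17617) = 116560*(1/17617) = 116560/17617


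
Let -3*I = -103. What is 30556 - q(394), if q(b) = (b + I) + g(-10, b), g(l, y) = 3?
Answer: 90374/3 ≈ 30125.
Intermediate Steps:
I = 103/3 (I = -⅓*(-103) = 103/3 ≈ 34.333)
q(b) = 112/3 + b (q(b) = (b + 103/3) + 3 = (103/3 + b) + 3 = 112/3 + b)
30556 - q(394) = 30556 - (112/3 + 394) = 30556 - 1*1294/3 = 30556 - 1294/3 = 90374/3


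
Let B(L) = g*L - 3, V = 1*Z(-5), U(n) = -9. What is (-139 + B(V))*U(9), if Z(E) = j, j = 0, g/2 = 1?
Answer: 1278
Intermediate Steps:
g = 2 (g = 2*1 = 2)
Z(E) = 0
V = 0 (V = 1*0 = 0)
B(L) = -3 + 2*L (B(L) = 2*L - 3 = -3 + 2*L)
(-139 + B(V))*U(9) = (-139 + (-3 + 2*0))*(-9) = (-139 + (-3 + 0))*(-9) = (-139 - 3)*(-9) = -142*(-9) = 1278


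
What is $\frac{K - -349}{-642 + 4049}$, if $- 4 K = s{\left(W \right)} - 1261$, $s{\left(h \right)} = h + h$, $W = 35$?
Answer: $\frac{2587}{13628} \approx 0.18983$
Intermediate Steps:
$s{\left(h \right)} = 2 h$
$K = \frac{1191}{4}$ ($K = - \frac{2 \cdot 35 - 1261}{4} = - \frac{70 - 1261}{4} = \left(- \frac{1}{4}\right) \left(-1191\right) = \frac{1191}{4} \approx 297.75$)
$\frac{K - -349}{-642 + 4049} = \frac{\frac{1191}{4} - -349}{-642 + 4049} = \frac{\frac{1191}{4} + 349}{3407} = \frac{2587}{4} \cdot \frac{1}{3407} = \frac{2587}{13628}$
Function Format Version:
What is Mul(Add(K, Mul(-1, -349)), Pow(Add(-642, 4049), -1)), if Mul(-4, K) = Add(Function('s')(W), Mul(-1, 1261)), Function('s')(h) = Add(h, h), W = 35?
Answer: Rational(2587, 13628) ≈ 0.18983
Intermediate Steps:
Function('s')(h) = Mul(2, h)
K = Rational(1191, 4) (K = Mul(Rational(-1, 4), Add(Mul(2, 35), Mul(-1, 1261))) = Mul(Rational(-1, 4), Add(70, -1261)) = Mul(Rational(-1, 4), -1191) = Rational(1191, 4) ≈ 297.75)
Mul(Add(K, Mul(-1, -349)), Pow(Add(-642, 4049), -1)) = Mul(Add(Rational(1191, 4), Mul(-1, -349)), Pow(Add(-642, 4049), -1)) = Mul(Add(Rational(1191, 4), 349), Pow(3407, -1)) = Mul(Rational(2587, 4), Rational(1, 3407)) = Rational(2587, 13628)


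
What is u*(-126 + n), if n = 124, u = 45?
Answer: -90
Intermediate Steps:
u*(-126 + n) = 45*(-126 + 124) = 45*(-2) = -90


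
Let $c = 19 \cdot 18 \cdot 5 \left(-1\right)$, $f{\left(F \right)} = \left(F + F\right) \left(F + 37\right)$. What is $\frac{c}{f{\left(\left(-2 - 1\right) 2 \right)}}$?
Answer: $\frac{285}{62} \approx 4.5968$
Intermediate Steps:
$f{\left(F \right)} = 2 F \left(37 + F\right)$
$c = -1710$ ($c = 342 \left(-5\right) = -1710$)
$\frac{c}{f{\left(\left(-2 - 1\right) 2 \right)}} = - \frac{1710}{2 \left(-2 - 1\right) 2 \left(37 + \left(-2 - 1\right) 2\right)} = - \frac{1710}{2 \left(\left(-3\right) 2\right) \left(37 - 6\right)} = - \frac{1710}{2 \left(-6\right) \left(37 - 6\right)} = - \frac{1710}{2 \left(-6\right) 31} = - \frac{1710}{-372} = \left(-1710\right) \left(- \frac{1}{372}\right) = \frac{285}{62}$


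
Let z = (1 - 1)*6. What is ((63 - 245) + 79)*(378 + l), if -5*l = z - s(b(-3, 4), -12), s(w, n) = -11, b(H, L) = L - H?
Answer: -193537/5 ≈ -38707.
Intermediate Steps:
z = 0 (z = 0*6 = 0)
l = -11/5 (l = -(0 - 1*(-11))/5 = -(0 + 11)/5 = -1/5*11 = -11/5 ≈ -2.2000)
((63 - 245) + 79)*(378 + l) = ((63 - 245) + 79)*(378 - 11/5) = (-182 + 79)*(1879/5) = -103*1879/5 = -193537/5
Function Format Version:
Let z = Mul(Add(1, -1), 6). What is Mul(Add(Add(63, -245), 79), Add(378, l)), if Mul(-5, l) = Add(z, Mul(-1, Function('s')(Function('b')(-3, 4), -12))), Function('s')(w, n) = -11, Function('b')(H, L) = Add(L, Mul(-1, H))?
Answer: Rational(-193537, 5) ≈ -38707.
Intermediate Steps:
z = 0 (z = Mul(0, 6) = 0)
l = Rational(-11, 5) (l = Mul(Rational(-1, 5), Add(0, Mul(-1, -11))) = Mul(Rational(-1, 5), Add(0, 11)) = Mul(Rational(-1, 5), 11) = Rational(-11, 5) ≈ -2.2000)
Mul(Add(Add(63, -245), 79), Add(378, l)) = Mul(Add(Add(63, -245), 79), Add(378, Rational(-11, 5))) = Mul(Add(-182, 79), Rational(1879, 5)) = Mul(-103, Rational(1879, 5)) = Rational(-193537, 5)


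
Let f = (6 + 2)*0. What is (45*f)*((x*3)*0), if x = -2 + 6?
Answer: 0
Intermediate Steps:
x = 4
f = 0 (f = 8*0 = 0)
(45*f)*((x*3)*0) = (45*0)*((4*3)*0) = 0*(12*0) = 0*0 = 0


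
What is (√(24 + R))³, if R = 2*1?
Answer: 26*√26 ≈ 132.57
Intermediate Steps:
R = 2
(√(24 + R))³ = (√(24 + 2))³ = (√26)³ = 26*√26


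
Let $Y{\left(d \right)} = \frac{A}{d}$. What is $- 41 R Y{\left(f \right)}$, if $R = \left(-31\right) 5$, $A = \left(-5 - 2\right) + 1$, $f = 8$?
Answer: $- \frac{19065}{4} \approx -4766.3$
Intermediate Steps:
$A = -6$ ($A = -7 + 1 = -6$)
$Y{\left(d \right)} = - \frac{6}{d}$
$R = -155$
$- 41 R Y{\left(f \right)} = \left(-41\right) \left(-155\right) \left(- \frac{6}{8}\right) = 6355 \left(\left(-6\right) \frac{1}{8}\right) = 6355 \left(- \frac{3}{4}\right) = - \frac{19065}{4}$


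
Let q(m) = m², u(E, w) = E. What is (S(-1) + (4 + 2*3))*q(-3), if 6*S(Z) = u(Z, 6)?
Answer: 177/2 ≈ 88.500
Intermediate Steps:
S(Z) = Z/6
(S(-1) + (4 + 2*3))*q(-3) = ((⅙)*(-1) + (4 + 2*3))*(-3)² = (-⅙ + (4 + 6))*9 = (-⅙ + 10)*9 = (59/6)*9 = 177/2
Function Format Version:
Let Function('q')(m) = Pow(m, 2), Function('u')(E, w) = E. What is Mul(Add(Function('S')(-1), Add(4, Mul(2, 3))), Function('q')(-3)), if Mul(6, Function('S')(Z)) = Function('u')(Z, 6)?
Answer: Rational(177, 2) ≈ 88.500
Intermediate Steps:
Function('S')(Z) = Mul(Rational(1, 6), Z)
Mul(Add(Function('S')(-1), Add(4, Mul(2, 3))), Function('q')(-3)) = Mul(Add(Mul(Rational(1, 6), -1), Add(4, Mul(2, 3))), Pow(-3, 2)) = Mul(Add(Rational(-1, 6), Add(4, 6)), 9) = Mul(Add(Rational(-1, 6), 10), 9) = Mul(Rational(59, 6), 9) = Rational(177, 2)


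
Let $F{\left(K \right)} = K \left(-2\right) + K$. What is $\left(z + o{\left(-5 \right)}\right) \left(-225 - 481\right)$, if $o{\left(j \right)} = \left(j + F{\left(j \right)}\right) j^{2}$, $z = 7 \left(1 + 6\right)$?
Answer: $-34594$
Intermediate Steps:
$F{\left(K \right)} = - K$ ($F{\left(K \right)} = - 2 K + K = - K$)
$z = 49$ ($z = 7 \cdot 7 = 49$)
$o{\left(j \right)} = 0$ ($o{\left(j \right)} = \left(j - j\right) j^{2} = 0 j^{2} = 0$)
$\left(z + o{\left(-5 \right)}\right) \left(-225 - 481\right) = \left(49 + 0\right) \left(-225 - 481\right) = 49 \left(-706\right) = -34594$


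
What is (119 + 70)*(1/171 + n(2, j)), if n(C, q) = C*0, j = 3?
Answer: 21/19 ≈ 1.1053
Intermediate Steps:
n(C, q) = 0
(119 + 70)*(1/171 + n(2, j)) = (119 + 70)*(1/171 + 0) = 189*(1/171 + 0) = 189*(1/171) = 21/19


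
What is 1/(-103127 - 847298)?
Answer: -1/950425 ≈ -1.0522e-6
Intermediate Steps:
1/(-103127 - 847298) = 1/(-950425) = -1/950425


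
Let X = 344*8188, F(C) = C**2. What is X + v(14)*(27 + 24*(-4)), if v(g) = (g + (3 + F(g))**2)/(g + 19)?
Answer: 30072247/11 ≈ 2.7338e+6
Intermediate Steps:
X = 2816672
v(g) = (g + (3 + g**2)**2)/(19 + g) (v(g) = (g + (3 + g**2)**2)/(g + 19) = (g + (3 + g**2)**2)/(19 + g))
X + v(14)*(27 + 24*(-4)) = 2816672 + ((14 + (3 + 14**2)**2)/(19 + 14))*(27 + 24*(-4)) = 2816672 + ((14 + (3 + 196)**2)/33)*(27 - 96) = 2816672 + ((14 + 199**2)/33)*(-69) = 2816672 + ((14 + 39601)/33)*(-69) = 2816672 + ((1/33)*39615)*(-69) = 2816672 + (13205/11)*(-69) = 2816672 - 911145/11 = 30072247/11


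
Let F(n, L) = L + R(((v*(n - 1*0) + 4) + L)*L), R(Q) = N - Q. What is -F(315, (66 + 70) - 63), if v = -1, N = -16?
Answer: -17431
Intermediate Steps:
R(Q) = -16 - Q
F(n, L) = -16 + L - L*(4 + L - n) (F(n, L) = L + (-16 - ((-(n - 1*0) + 4) + L)*L) = L + (-16 - ((-(n + 0) + 4) + L)*L) = L + (-16 - ((-n + 4) + L)*L) = L + (-16 - ((4 - n) + L)*L) = L + (-16 - (4 + L - n)*L) = L + (-16 - L*(4 + L - n)) = -16 + L - L*(4 + L - n))
-F(315, (66 + 70) - 63) = -(-16 + ((66 + 70) - 63) - ((66 + 70) - 63)*(4 + ((66 + 70) - 63) - 1*315)) = -(-16 + (136 - 63) - (136 - 63)*(4 + (136 - 63) - 315)) = -(-16 + 73 - 1*73*(4 + 73 - 315)) = -(-16 + 73 - 1*73*(-238)) = -(-16 + 73 + 17374) = -1*17431 = -17431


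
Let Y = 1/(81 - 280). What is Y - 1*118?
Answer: -23483/199 ≈ -118.01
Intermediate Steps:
Y = -1/199 (Y = 1/(-199) = -1/199 ≈ -0.0050251)
Y - 1*118 = -1/199 - 1*118 = -1/199 - 118 = -23483/199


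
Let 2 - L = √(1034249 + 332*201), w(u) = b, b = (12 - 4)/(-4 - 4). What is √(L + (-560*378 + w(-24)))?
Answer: √(-211679 - 7*√22469) ≈ 461.22*I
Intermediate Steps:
b = -1 (b = 8/(-8) = 8*(-⅛) = -1)
w(u) = -1
L = 2 - 7*√22469 (L = 2 - √(1034249 + 332*201) = 2 - √(1034249 + 66732) = 2 - √1100981 = 2 - 7*√22469 ≈ -1047.3)
√(L + (-560*378 + w(-24))) = √((2 - 7*√22469) + (-560*378 - 1)) = √((2 - 7*√22469) + (-211680 - 1)) = √((2 - 7*√22469) - 211681) = √(-211679 - 7*√22469)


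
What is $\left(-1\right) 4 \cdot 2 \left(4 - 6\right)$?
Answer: $16$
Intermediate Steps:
$\left(-1\right) 4 \cdot 2 \left(4 - 6\right) = \left(-4\right) 2 \left(4 - 6\right) = \left(-8\right) \left(-2\right) = 16$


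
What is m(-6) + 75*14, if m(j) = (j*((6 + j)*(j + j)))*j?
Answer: 1050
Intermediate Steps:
m(j) = 2*j**3*(6 + j) (m(j) = (j*((6 + j)*(2*j)))*j = (j*(2*j*(6 + j)))*j = (2*j**2*(6 + j))*j = 2*j**3*(6 + j))
m(-6) + 75*14 = 2*(-6)**3*(6 - 6) + 75*14 = 2*(-216)*0 + 1050 = 0 + 1050 = 1050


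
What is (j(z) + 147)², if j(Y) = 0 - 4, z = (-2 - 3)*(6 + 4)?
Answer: 20449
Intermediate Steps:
z = -50 (z = -5*10 = -50)
j(Y) = -4
(j(z) + 147)² = (-4 + 147)² = 143² = 20449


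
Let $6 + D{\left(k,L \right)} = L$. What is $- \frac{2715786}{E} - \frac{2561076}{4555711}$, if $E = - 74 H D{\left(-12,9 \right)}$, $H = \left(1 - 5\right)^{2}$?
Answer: $\frac{2060539868649}{2696980912} \approx 764.02$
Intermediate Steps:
$H = 16$ ($H = \left(-4\right)^{2} = 16$)
$D{\left(k,L \right)} = -6 + L$
$E = -3552$ ($E = \left(-74\right) 16 \left(-6 + 9\right) = \left(-1184\right) 3 = -3552$)
$- \frac{2715786}{E} - \frac{2561076}{4555711} = - \frac{2715786}{-3552} - \frac{2561076}{4555711} = \left(-2715786\right) \left(- \frac{1}{3552}\right) - \frac{2561076}{4555711} = \frac{452631}{592} - \frac{2561076}{4555711} = \frac{2060539868649}{2696980912}$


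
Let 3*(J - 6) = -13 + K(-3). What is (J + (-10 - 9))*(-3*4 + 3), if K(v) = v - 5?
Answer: 180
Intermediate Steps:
K(v) = -5 + v
J = -1 (J = 6 + (-13 + (-5 - 3))/3 = 6 + (-13 - 8)/3 = 6 + (⅓)*(-21) = 6 - 7 = -1)
(J + (-10 - 9))*(-3*4 + 3) = (-1 + (-10 - 9))*(-3*4 + 3) = (-1 - 19)*(-12 + 3) = -20*(-9) = 180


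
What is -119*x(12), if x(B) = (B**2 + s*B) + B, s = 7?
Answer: -28560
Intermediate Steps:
x(B) = B**2 + 8*B (x(B) = (B**2 + 7*B) + B = B**2 + 8*B)
-119*x(12) = -1428*(8 + 12) = -1428*20 = -119*240 = -28560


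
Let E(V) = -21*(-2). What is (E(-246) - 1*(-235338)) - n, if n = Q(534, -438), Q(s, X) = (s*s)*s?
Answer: -152037924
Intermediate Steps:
Q(s, X) = s**3 (Q(s, X) = s**2*s = s**3)
E(V) = 42
n = 152273304 (n = 534**3 = 152273304)
(E(-246) - 1*(-235338)) - n = (42 - 1*(-235338)) - 1*152273304 = (42 + 235338) - 152273304 = 235380 - 152273304 = -152037924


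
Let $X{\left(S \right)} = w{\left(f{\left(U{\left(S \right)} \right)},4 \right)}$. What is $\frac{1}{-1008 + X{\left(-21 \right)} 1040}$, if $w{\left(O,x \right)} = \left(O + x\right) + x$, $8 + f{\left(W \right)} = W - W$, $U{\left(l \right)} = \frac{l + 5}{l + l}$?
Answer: $- \frac{1}{1008} \approx -0.00099206$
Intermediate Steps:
$U{\left(l \right)} = \frac{5 + l}{2 l}$
$f{\left(W \right)} = -8$ ($f{\left(W \right)} = -8 + \left(W - W\right) = -8 + 0 = -8$)
$w{\left(O,x \right)} = O + 2 x$
$X{\left(S \right)} = 0$ ($X{\left(S \right)} = -8 + 2 \cdot 4 = -8 + 8 = 0$)
$\frac{1}{-1008 + X{\left(-21 \right)} 1040} = \frac{1}{-1008 + 0 \cdot 1040} = \frac{1}{-1008 + 0} = \frac{1}{-1008} = - \frac{1}{1008}$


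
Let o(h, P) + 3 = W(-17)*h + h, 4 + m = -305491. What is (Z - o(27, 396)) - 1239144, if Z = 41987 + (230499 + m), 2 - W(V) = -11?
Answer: -1272528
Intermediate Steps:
m = -305495 (m = -4 - 305491 = -305495)
W(V) = 13 (W(V) = 2 - 1*(-11) = 2 + 11 = 13)
o(h, P) = -3 + 14*h (o(h, P) = -3 + (13*h + h) = -3 + 14*h)
Z = -33009 (Z = 41987 + (230499 - 305495) = 41987 - 74996 = -33009)
(Z - o(27, 396)) - 1239144 = (-33009 - (-3 + 14*27)) - 1239144 = (-33009 - (-3 + 378)) - 1239144 = (-33009 - 1*375) - 1239144 = (-33009 - 375) - 1239144 = -33384 - 1239144 = -1272528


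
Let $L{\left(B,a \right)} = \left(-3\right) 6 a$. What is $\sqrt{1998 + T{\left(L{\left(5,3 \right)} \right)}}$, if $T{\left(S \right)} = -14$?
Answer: $8 \sqrt{31} \approx 44.542$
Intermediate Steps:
$L{\left(B,a \right)} = - 18 a$
$\sqrt{1998 + T{\left(L{\left(5,3 \right)} \right)}} = \sqrt{1998 - 14} = \sqrt{1984} = 8 \sqrt{31}$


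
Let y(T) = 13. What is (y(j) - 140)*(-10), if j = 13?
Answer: 1270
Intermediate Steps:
(y(j) - 140)*(-10) = (13 - 140)*(-10) = -127*(-10) = 1270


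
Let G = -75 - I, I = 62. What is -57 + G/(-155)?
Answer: -8698/155 ≈ -56.116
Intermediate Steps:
G = -137 (G = -75 - 1*62 = -75 - 62 = -137)
-57 + G/(-155) = -57 - 137/(-155) = -57 - 1/155*(-137) = -57 + 137/155 = -8698/155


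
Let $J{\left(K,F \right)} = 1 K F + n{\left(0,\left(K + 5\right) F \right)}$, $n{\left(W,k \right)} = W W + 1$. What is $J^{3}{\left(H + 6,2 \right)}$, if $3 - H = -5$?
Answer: $24389$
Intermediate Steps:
$H = 8$ ($H = 3 - -5 = 3 + 5 = 8$)
$n{\left(W,k \right)} = 1 + W^{2}$ ($n{\left(W,k \right)} = W^{2} + 1 = 1 + W^{2}$)
$J{\left(K,F \right)} = 1 + F K$ ($J{\left(K,F \right)} = 1 K F + \left(1 + 0^{2}\right) = K F + \left(1 + 0\right) = F K + 1 = 1 + F K$)
$J^{3}{\left(H + 6,2 \right)} = \left(1 + 2 \left(8 + 6\right)\right)^{3} = \left(1 + 2 \cdot 14\right)^{3} = \left(1 + 28\right)^{3} = 29^{3} = 24389$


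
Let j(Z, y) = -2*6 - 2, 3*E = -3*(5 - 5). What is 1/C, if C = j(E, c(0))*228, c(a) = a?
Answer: -1/3192 ≈ -0.00031328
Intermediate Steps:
E = 0 (E = (-3*(5 - 5))/3 = (-3*0)/3 = (⅓)*0 = 0)
j(Z, y) = -14 (j(Z, y) = -12 - 2 = -14)
C = -3192 (C = -14*228 = -3192)
1/C = 1/(-3192) = -1/3192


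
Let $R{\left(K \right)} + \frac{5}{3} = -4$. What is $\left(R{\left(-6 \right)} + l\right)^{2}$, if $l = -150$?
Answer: $\frac{218089}{9} \approx 24232.0$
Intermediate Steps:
$R{\left(K \right)} = - \frac{17}{3}$ ($R{\left(K \right)} = - \frac{5}{3} - 4 = - \frac{17}{3}$)
$\left(R{\left(-6 \right)} + l\right)^{2} = \left(- \frac{17}{3} - 150\right)^{2} = \left(- \frac{467}{3}\right)^{2} = \frac{218089}{9}$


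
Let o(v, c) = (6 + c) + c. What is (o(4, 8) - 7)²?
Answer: 225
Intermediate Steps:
o(v, c) = 6 + 2*c
(o(4, 8) - 7)² = ((6 + 2*8) - 7)² = ((6 + 16) - 7)² = (22 - 7)² = 15² = 225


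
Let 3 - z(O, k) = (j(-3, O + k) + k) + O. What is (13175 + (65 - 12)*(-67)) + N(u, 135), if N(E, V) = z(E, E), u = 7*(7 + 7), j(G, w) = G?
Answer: 9434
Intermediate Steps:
u = 98 (u = 7*14 = 98)
z(O, k) = 6 - O - k (z(O, k) = 3 - ((-3 + k) + O) = 3 - (-3 + O + k) = 3 + (3 - O - k) = 6 - O - k)
N(E, V) = 6 - 2*E (N(E, V) = 6 - E - E = 6 - 2*E)
(13175 + (65 - 12)*(-67)) + N(u, 135) = (13175 + (65 - 12)*(-67)) + (6 - 2*98) = (13175 + 53*(-67)) + (6 - 196) = (13175 - 3551) - 190 = 9624 - 190 = 9434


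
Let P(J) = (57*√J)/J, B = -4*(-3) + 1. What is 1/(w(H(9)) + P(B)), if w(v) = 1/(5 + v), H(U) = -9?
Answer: 52/51971 + 912*√13/51971 ≈ 0.064272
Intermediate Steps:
B = 13 (B = 12 + 1 = 13)
P(J) = 57/√J
1/(w(H(9)) + P(B)) = 1/(1/(5 - 9) + 57/√13) = 1/(1/(-4) + 57*(√13/13)) = 1/(-¼ + 57*√13/13)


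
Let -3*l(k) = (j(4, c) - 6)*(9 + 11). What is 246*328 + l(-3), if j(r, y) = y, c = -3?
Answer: 80748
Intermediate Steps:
l(k) = 60 (l(k) = -(-3 - 6)*(9 + 11)/3 = -(-3)*20 = -⅓*(-180) = 60)
246*328 + l(-3) = 246*328 + 60 = 80688 + 60 = 80748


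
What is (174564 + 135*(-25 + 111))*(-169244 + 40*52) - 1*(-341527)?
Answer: -31121249009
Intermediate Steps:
(174564 + 135*(-25 + 111))*(-169244 + 40*52) - 1*(-341527) = (174564 + 135*86)*(-169244 + 2080) + 341527 = (174564 + 11610)*(-167164) + 341527 = 186174*(-167164) + 341527 = -31121590536 + 341527 = -31121249009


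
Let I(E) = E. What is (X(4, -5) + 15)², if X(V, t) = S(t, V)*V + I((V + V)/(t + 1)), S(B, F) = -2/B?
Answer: 5329/25 ≈ 213.16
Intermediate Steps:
X(V, t) = -2*V/t + 2*V/(1 + t) (X(V, t) = (-2/t)*V + (V + V)/(t + 1) = -2*V/t + (2*V)/(1 + t) = -2*V/t + 2*V/(1 + t))
(X(4, -5) + 15)² = (-2*4/(-5*(1 - 5)) + 15)² = (-2*4*(-⅕)/(-4) + 15)² = (-2*4*(-⅕)*(-¼) + 15)² = (-⅖ + 15)² = (73/5)² = 5329/25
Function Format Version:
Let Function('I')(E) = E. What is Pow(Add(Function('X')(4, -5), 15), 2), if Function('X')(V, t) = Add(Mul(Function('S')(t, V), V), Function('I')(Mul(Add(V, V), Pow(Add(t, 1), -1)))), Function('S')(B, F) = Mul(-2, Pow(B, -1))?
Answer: Rational(5329, 25) ≈ 213.16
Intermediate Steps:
Function('X')(V, t) = Add(Mul(-2, V, Pow(t, -1)), Mul(2, V, Pow(Add(1, t), -1))) (Function('X')(V, t) = Add(Mul(Mul(-2, Pow(t, -1)), V), Mul(Add(V, V), Pow(Add(t, 1), -1))) = Add(Mul(-2, V, Pow(t, -1)), Mul(Mul(2, V), Pow(Add(1, t), -1))) = Add(Mul(-2, V, Pow(t, -1)), Mul(2, V, Pow(Add(1, t), -1))))
Pow(Add(Function('X')(4, -5), 15), 2) = Pow(Add(Mul(-2, 4, Pow(-5, -1), Pow(Add(1, -5), -1)), 15), 2) = Pow(Add(Mul(-2, 4, Rational(-1, 5), Pow(-4, -1)), 15), 2) = Pow(Add(Mul(-2, 4, Rational(-1, 5), Rational(-1, 4)), 15), 2) = Pow(Add(Rational(-2, 5), 15), 2) = Pow(Rational(73, 5), 2) = Rational(5329, 25)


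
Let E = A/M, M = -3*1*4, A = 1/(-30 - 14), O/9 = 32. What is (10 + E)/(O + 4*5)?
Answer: 5281/162624 ≈ 0.032474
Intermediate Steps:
O = 288 (O = 9*32 = 288)
A = -1/44 (A = 1/(-44) = -1/44 ≈ -0.022727)
M = -12 (M = -3*4 = -12)
E = 1/528 (E = -1/44/(-12) = -1/44*(-1/12) = 1/528 ≈ 0.0018939)
(10 + E)/(O + 4*5) = (10 + 1/528)/(288 + 4*5) = (5281/528)/(288 + 20) = (5281/528)/308 = (1/308)*(5281/528) = 5281/162624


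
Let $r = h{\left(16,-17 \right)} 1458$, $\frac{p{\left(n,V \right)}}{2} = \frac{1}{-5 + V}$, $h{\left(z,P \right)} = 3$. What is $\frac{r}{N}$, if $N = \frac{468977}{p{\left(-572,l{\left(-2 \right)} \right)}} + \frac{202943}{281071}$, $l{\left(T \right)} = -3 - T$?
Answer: $- \frac{614702277}{197723650079} \approx -0.0031089$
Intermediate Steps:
$p{\left(n,V \right)} = \frac{2}{-5 + V}$
$r = 4374$ ($r = 3 \cdot 1458 = 4374$)
$N = - \frac{395447300158}{281071}$ ($N = \frac{468977}{2 \frac{1}{-5 - 1}} + \frac{202943}{281071} = \frac{468977}{2 \frac{1}{-6}} + \frac{202943}{281071} = \frac{468977}{2 \left(- \frac{1}{6}\right)} + \frac{202943}{281071} = \frac{468977}{- \frac{1}{3}} + \frac{202943}{281071} = 468977 \left(-3\right) + \frac{202943}{281071} = -1406931 + \frac{202943}{281071} = - \frac{395447300158}{281071} \approx -1.4069 \cdot 10^{6}$)
$\frac{r}{N} = \frac{4374}{- \frac{395447300158}{281071}} = 4374 \left(- \frac{281071}{395447300158}\right) = - \frac{614702277}{197723650079}$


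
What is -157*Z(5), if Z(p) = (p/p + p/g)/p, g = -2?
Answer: 471/10 ≈ 47.100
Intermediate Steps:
Z(p) = (1 - p/2)/p (Z(p) = (p/p + p/(-2))/p = (1 + p*(-½))/p = (1 - p/2)/p)
-157*Z(5) = -157*(2 - 1*5)/(2*5) = -157*(2 - 5)/(2*5) = -157*(-3)/(2*5) = -157*(-3/10) = 471/10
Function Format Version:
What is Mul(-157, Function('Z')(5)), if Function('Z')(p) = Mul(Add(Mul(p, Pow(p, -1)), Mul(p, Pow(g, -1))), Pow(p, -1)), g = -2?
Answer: Rational(471, 10) ≈ 47.100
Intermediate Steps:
Function('Z')(p) = Mul(Pow(p, -1), Add(1, Mul(Rational(-1, 2), p))) (Function('Z')(p) = Mul(Add(Mul(p, Pow(p, -1)), Mul(p, Pow(-2, -1))), Pow(p, -1)) = Mul(Add(1, Mul(p, Rational(-1, 2))), Pow(p, -1)) = Mul(Add(1, Mul(Rational(-1, 2), p)), Pow(p, -1)) = Mul(Pow(p, -1), Add(1, Mul(Rational(-1, 2), p))))
Mul(-157, Function('Z')(5)) = Mul(-157, Mul(Rational(1, 2), Pow(5, -1), Add(2, Mul(-1, 5)))) = Mul(-157, Mul(Rational(1, 2), Rational(1, 5), Add(2, -5))) = Mul(-157, Mul(Rational(1, 2), Rational(1, 5), -3)) = Mul(-157, Rational(-3, 10)) = Rational(471, 10)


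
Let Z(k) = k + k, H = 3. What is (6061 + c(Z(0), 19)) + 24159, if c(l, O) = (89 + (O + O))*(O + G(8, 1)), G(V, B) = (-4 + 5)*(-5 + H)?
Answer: 32379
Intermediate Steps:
G(V, B) = -2 (G(V, B) = (-4 + 5)*(-5 + 3) = 1*(-2) = -2)
Z(k) = 2*k
c(l, O) = (-2 + O)*(89 + 2*O) (c(l, O) = (89 + (O + O))*(O - 2) = (89 + 2*O)*(-2 + O) = (-2 + O)*(89 + 2*O))
(6061 + c(Z(0), 19)) + 24159 = (6061 + (-178 + 2*19² + 85*19)) + 24159 = (6061 + (-178 + 2*361 + 1615)) + 24159 = (6061 + (-178 + 722 + 1615)) + 24159 = (6061 + 2159) + 24159 = 8220 + 24159 = 32379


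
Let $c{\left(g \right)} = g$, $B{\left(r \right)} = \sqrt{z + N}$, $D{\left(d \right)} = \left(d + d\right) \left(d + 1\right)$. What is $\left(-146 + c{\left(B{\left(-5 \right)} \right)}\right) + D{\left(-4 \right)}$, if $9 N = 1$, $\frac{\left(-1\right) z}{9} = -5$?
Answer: $-122 + \frac{\sqrt{406}}{3} \approx -115.28$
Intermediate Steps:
$z = 45$ ($z = \left(-9\right) \left(-5\right) = 45$)
$N = \frac{1}{9}$ ($N = \frac{1}{9} \cdot 1 = \frac{1}{9} \approx 0.11111$)
$D{\left(d \right)} = 2 d \left(1 + d\right)$
$B{\left(r \right)} = \frac{\sqrt{406}}{3}$ ($B{\left(r \right)} = \sqrt{45 + \frac{1}{9}} = \sqrt{\frac{406}{9}} = \frac{\sqrt{406}}{3}$)
$\left(-146 + c{\left(B{\left(-5 \right)} \right)}\right) + D{\left(-4 \right)} = \left(-146 + \frac{\sqrt{406}}{3}\right) + 2 \left(-4\right) \left(1 - 4\right) = \left(-146 + \frac{\sqrt{406}}{3}\right) + 2 \left(-4\right) \left(-3\right) = \left(-146 + \frac{\sqrt{406}}{3}\right) + 24 = -122 + \frac{\sqrt{406}}{3}$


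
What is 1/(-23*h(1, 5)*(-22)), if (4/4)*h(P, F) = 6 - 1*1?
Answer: 1/2530 ≈ 0.00039526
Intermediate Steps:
h(P, F) = 5 (h(P, F) = 6 - 1*1 = 6 - 1 = 5)
1/(-23*h(1, 5)*(-22)) = 1/(-23*5*(-22)) = 1/(-115*(-22)) = 1/2530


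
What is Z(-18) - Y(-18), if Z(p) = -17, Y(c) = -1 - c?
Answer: -34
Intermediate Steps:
Z(-18) - Y(-18) = -17 - (-1 - 1*(-18)) = -17 - (-1 + 18) = -17 - 1*17 = -17 - 17 = -34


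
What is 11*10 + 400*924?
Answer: 369710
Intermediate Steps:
11*10 + 400*924 = 110 + 369600 = 369710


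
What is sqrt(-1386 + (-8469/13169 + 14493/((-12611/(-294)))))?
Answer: 3*I*sqrt(3213968341851144085)/166074259 ≈ 32.385*I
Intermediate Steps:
sqrt(-1386 + (-8469/13169 + 14493/((-12611/(-294))))) = sqrt(-1386 + (-8469*1/13169 + 14493/((-12611*(-1/294))))) = sqrt(-1386 + (-8469/13169 + 14493/(12611/294))) = sqrt(-1386 + (-8469/13169 + 14493*(294/12611))) = sqrt(-1386 + (-8469/13169 + 4260942/12611)) = sqrt(-1386 + 56005542639/166074259) = sqrt(-174173380335/166074259) = 3*I*sqrt(3213968341851144085)/166074259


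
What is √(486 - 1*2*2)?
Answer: √482 ≈ 21.954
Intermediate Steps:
√(486 - 1*2*2) = √(486 - 2*2) = √(486 - 4) = √482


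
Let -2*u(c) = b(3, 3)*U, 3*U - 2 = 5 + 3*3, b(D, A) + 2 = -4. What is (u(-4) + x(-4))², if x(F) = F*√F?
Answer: 192 - 256*I ≈ 192.0 - 256.0*I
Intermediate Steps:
b(D, A) = -6 (b(D, A) = -2 - 4 = -6)
U = 16/3 (U = ⅔ + (5 + 3*3)/3 = ⅔ + (5 + 9)/3 = ⅔ + (⅓)*14 = ⅔ + 14/3 = 16/3 ≈ 5.3333)
u(c) = 16 (u(c) = -(-3)*16/3 = -½*(-32) = 16)
x(F) = F^(3/2)
(u(-4) + x(-4))² = (16 + (-4)^(3/2))² = (16 - 8*I)²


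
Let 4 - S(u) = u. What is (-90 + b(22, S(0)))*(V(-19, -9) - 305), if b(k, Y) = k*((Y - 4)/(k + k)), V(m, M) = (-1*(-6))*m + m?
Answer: 39420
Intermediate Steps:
S(u) = 4 - u
V(m, M) = 7*m (V(m, M) = 6*m + m = 7*m)
b(k, Y) = -2 + Y/2 (b(k, Y) = k*((-4 + Y)/((2*k))) = k*((-4 + Y)*(1/(2*k))) = k*((-4 + Y)/(2*k)) = -2 + Y/2)
(-90 + b(22, S(0)))*(V(-19, -9) - 305) = (-90 + (-2 + (4 - 1*0)/2))*(7*(-19) - 305) = (-90 + (-2 + (4 + 0)/2))*(-133 - 305) = (-90 + (-2 + (1/2)*4))*(-438) = (-90 + (-2 + 2))*(-438) = (-90 + 0)*(-438) = -90*(-438) = 39420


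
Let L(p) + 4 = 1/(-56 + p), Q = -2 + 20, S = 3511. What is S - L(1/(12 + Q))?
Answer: 5901715/1679 ≈ 3515.0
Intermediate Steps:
Q = 18
L(p) = -4 + 1/(-56 + p)
S - L(1/(12 + Q)) = 3511 - (225 - 4/(12 + 18))/(-56 + 1/(12 + 18)) = 3511 - (225 - 4/30)/(-56 + 1/30) = 3511 - (225 - 4*1/30)/(-56 + 1/30) = 3511 - (225 - 2/15)/(-1679/30) = 3511 - (-30)*3373/(1679*15) = 3511 - 1*(-6746/1679) = 3511 + 6746/1679 = 5901715/1679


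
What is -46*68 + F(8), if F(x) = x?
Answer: -3120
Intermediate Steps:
-46*68 + F(8) = -46*68 + 8 = -3128 + 8 = -3120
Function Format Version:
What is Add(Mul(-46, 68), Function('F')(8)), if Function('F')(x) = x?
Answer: -3120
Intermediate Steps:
Add(Mul(-46, 68), Function('F')(8)) = Add(Mul(-46, 68), 8) = Add(-3128, 8) = -3120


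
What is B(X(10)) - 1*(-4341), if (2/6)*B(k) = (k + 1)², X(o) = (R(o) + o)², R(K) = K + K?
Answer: 2439744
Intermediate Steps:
R(K) = 2*K
X(o) = 9*o² (X(o) = (2*o + o)² = (3*o)² = 9*o²)
B(k) = 3*(1 + k)² (B(k) = 3*(k + 1)² = 3*(1 + k)²)
B(X(10)) - 1*(-4341) = 3*(1 + 9*10²)² - 1*(-4341) = 3*(1 + 9*100)² + 4341 = 3*(1 + 900)² + 4341 = 3*901² + 4341 = 3*811801 + 4341 = 2435403 + 4341 = 2439744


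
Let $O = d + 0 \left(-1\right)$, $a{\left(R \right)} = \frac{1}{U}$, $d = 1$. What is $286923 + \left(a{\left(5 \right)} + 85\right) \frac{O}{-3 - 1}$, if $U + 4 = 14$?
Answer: $\frac{11476069}{40} \approx 2.869 \cdot 10^{5}$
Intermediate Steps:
$U = 10$ ($U = -4 + 14 = 10$)
$a{\left(R \right)} = \frac{1}{10}$
$O = 1$ ($O = 1 + 0 \left(-1\right) = 1 + 0 = 1$)
$286923 + \left(a{\left(5 \right)} + 85\right) \frac{O}{-3 - 1} = 286923 + \left(\frac{1}{10} + 85\right) \frac{1}{-3 - 1} \cdot 1 = 286923 + \frac{851 \frac{1}{-4} \cdot 1}{10} = 286923 + \frac{851 \left(\left(- \frac{1}{4}\right) 1\right)}{10} = 286923 + \frac{851}{10} \left(- \frac{1}{4}\right) = 286923 - \frac{851}{40} = \frac{11476069}{40}$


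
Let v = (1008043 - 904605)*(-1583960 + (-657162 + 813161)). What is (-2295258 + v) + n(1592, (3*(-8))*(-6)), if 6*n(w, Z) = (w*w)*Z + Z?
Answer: -147646898016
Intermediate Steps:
v = -147705429918 (v = 103438*(-1583960 + 155999) = 103438*(-1427961) = -147705429918)
n(w, Z) = Z/6 + Z*w**2/6 (n(w, Z) = ((w*w)*Z + Z)/6 = (w**2*Z + Z)/6 = (Z*w**2 + Z)/6 = (Z + Z*w**2)/6 = Z/6 + Z*w**2/6)
(-2295258 + v) + n(1592, (3*(-8))*(-6)) = (-2295258 - 147705429918) + ((3*(-8))*(-6))*(1 + 1592**2)/6 = -147707725176 + (-24*(-6))*(1 + 2534464)/6 = -147707725176 + (1/6)*144*2534465 = -147707725176 + 60827160 = -147646898016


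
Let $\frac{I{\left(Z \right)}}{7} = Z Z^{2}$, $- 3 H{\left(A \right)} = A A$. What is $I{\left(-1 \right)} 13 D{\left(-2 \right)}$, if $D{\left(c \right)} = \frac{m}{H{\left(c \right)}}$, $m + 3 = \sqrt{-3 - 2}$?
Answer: $- \frac{819}{4} + \frac{273 i \sqrt{5}}{4} \approx -204.75 + 152.61 i$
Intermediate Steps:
$H{\left(A \right)} = - \frac{A^{2}}{3}$ ($H{\left(A \right)} = - \frac{A A}{3} = - \frac{A^{2}}{3}$)
$m = -3 + i \sqrt{5}$ ($m = -3 + \sqrt{-3 - 2} = -3 + \sqrt{-5} = -3 + i \sqrt{5} \approx -3.0 + 2.2361 i$)
$I{\left(Z \right)} = 7 Z^{3}$ ($I{\left(Z \right)} = 7 Z Z^{2} = 7 Z^{3}$)
$D{\left(c \right)} = - \frac{3 \left(-3 + i \sqrt{5}\right)}{c^{2}}$ ($D{\left(c \right)} = \frac{-3 + i \sqrt{5}}{\left(- \frac{1}{3}\right) c^{2}} = \left(-3 + i \sqrt{5}\right) \left(- \frac{3}{c^{2}}\right) = - \frac{3 \left(-3 + i \sqrt{5}\right)}{c^{2}}$)
$I{\left(-1 \right)} 13 D{\left(-2 \right)} = 7 \left(-1\right)^{3} \cdot 13 \frac{3 \left(3 - i \sqrt{5}\right)}{4} = 7 \left(-1\right) 13 \cdot 3 \cdot \frac{1}{4} \left(3 - i \sqrt{5}\right) = \left(-7\right) 13 \left(\frac{9}{4} - \frac{3 i \sqrt{5}}{4}\right) = - 91 \left(\frac{9}{4} - \frac{3 i \sqrt{5}}{4}\right) = - \frac{819}{4} + \frac{273 i \sqrt{5}}{4}$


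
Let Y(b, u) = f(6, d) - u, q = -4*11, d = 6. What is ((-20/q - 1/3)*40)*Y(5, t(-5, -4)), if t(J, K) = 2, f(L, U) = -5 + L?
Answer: -160/33 ≈ -4.8485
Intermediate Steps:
q = -44
Y(b, u) = 1 - u (Y(b, u) = (-5 + 6) - u = 1 - u)
((-20/q - 1/3)*40)*Y(5, t(-5, -4)) = ((-20/(-44) - 1/3)*40)*(1 - 1*2) = ((-20*(-1/44) - 1*⅓)*40)*(1 - 2) = ((5/11 - ⅓)*40)*(-1) = ((4/33)*40)*(-1) = (160/33)*(-1) = -160/33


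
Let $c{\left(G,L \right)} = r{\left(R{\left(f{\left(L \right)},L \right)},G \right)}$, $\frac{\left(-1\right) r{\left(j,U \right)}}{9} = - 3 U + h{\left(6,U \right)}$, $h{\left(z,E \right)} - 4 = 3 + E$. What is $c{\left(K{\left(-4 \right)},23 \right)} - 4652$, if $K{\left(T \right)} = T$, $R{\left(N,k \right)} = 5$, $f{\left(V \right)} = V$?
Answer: $-4787$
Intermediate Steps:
$h{\left(z,E \right)} = 7 + E$ ($h{\left(z,E \right)} = 4 + \left(3 + E\right) = 7 + E$)
$r{\left(j,U \right)} = -63 + 18 U$ ($r{\left(j,U \right)} = - 9 \left(- 3 U + \left(7 + U\right)\right) = - 9 \left(7 - 2 U\right) = -63 + 18 U$)
$c{\left(G,L \right)} = -63 + 18 G$
$c{\left(K{\left(-4 \right)},23 \right)} - 4652 = \left(-63 + 18 \left(-4\right)\right) - 4652 = \left(-63 - 72\right) - 4652 = -135 - 4652 = -4787$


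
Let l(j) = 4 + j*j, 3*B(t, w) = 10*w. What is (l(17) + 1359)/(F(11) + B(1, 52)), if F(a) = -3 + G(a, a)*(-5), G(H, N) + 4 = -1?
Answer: 2478/293 ≈ 8.4573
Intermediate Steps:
B(t, w) = 10*w/3 (B(t, w) = (10*w)/3 = 10*w/3)
G(H, N) = -5 (G(H, N) = -4 - 1 = -5)
l(j) = 4 + j²
F(a) = 22 (F(a) = -3 - 5*(-5) = -3 + 25 = 22)
(l(17) + 1359)/(F(11) + B(1, 52)) = ((4 + 17²) + 1359)/(22 + (10/3)*52) = ((4 + 289) + 1359)/(22 + 520/3) = (293 + 1359)/(586/3) = 1652*(3/586) = 2478/293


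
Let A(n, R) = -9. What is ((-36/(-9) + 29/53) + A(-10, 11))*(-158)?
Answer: 37288/53 ≈ 703.55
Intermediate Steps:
((-36/(-9) + 29/53) + A(-10, 11))*(-158) = ((-36/(-9) + 29/53) - 9)*(-158) = ((-36*(-⅑) + 29*(1/53)) - 9)*(-158) = ((4 + 29/53) - 9)*(-158) = (241/53 - 9)*(-158) = -236/53*(-158) = 37288/53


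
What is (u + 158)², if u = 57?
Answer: 46225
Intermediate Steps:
(u + 158)² = (57 + 158)² = 215² = 46225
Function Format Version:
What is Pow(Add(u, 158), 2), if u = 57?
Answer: 46225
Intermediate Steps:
Pow(Add(u, 158), 2) = Pow(Add(57, 158), 2) = Pow(215, 2) = 46225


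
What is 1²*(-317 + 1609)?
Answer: 1292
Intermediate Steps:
1²*(-317 + 1609) = 1*1292 = 1292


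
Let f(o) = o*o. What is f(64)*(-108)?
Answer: -442368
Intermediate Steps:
f(o) = o**2
f(64)*(-108) = 64**2*(-108) = 4096*(-108) = -442368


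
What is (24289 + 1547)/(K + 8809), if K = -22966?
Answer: -8612/4719 ≈ -1.8250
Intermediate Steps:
(24289 + 1547)/(K + 8809) = (24289 + 1547)/(-22966 + 8809) = 25836/(-14157) = 25836*(-1/14157) = -8612/4719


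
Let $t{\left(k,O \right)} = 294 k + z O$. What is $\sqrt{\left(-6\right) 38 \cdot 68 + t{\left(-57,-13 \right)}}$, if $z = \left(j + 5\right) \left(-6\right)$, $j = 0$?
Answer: $8 i \sqrt{498} \approx 178.53 i$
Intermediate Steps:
$z = -30$ ($z = \left(0 + 5\right) \left(-6\right) = 5 \left(-6\right) = -30$)
$t{\left(k,O \right)} = - 30 O + 294 k$ ($t{\left(k,O \right)} = 294 k - 30 O = - 30 O + 294 k$)
$\sqrt{\left(-6\right) 38 \cdot 68 + t{\left(-57,-13 \right)}} = \sqrt{\left(-6\right) 38 \cdot 68 + \left(\left(-30\right) \left(-13\right) + 294 \left(-57\right)\right)} = \sqrt{\left(-228\right) 68 + \left(390 - 16758\right)} = \sqrt{-15504 - 16368} = \sqrt{-31872} = 8 i \sqrt{498}$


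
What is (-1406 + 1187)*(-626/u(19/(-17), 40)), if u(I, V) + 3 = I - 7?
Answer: -776866/63 ≈ -12331.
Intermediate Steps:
u(I, V) = -10 + I (u(I, V) = -3 + (I - 7) = -3 + (-7 + I) = -10 + I)
(-1406 + 1187)*(-626/u(19/(-17), 40)) = (-1406 + 1187)*(-626/(-10 + 19/(-17))) = -(-137094)/(-10 + 19*(-1/17)) = -(-137094)/(-10 - 19/17) = -(-137094)/(-189/17) = -(-137094)*(-17)/189 = -219*10642/189 = -776866/63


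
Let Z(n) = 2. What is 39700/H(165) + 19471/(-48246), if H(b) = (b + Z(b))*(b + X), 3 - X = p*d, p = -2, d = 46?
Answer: 53496769/104742066 ≈ 0.51075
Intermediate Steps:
X = 95 (X = 3 - (-2)*46 = 3 - 1*(-92) = 3 + 92 = 95)
H(b) = (2 + b)*(95 + b) (H(b) = (b + 2)*(b + 95) = (2 + b)*(95 + b))
39700/H(165) + 19471/(-48246) = 39700/(190 + 165² + 97*165) + 19471/(-48246) = 39700/(190 + 27225 + 16005) + 19471*(-1/48246) = 39700/43420 - 19471/48246 = 39700*(1/43420) - 19471/48246 = 1985/2171 - 19471/48246 = 53496769/104742066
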